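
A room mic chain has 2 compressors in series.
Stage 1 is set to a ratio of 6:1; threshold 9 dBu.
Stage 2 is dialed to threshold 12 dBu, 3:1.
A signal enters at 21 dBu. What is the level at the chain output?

11 dBu

Stage 1: 12 dB above 9 dBu, reduced 6:1 to 2 dB above → 11 dBu.
Stage 2: 11 dBu ≤ 12 dBu, so stage 2 doesn't engage; output 11 dBu.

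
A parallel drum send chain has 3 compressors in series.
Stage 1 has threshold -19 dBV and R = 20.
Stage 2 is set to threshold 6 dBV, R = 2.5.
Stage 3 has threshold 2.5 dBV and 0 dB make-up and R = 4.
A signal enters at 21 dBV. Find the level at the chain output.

-17 dBV

Stage 1: overshoot 40 dB → 40/20 = 2 dB → -17 dBV.
Stage 2: -17 dBV ≤ 6 dBV, so stage 2 doesn't engage; output -17 dBV.
Stage 3: -17 dBV is at or below the 2.5 dBV threshold — no compression; output -17 dBV.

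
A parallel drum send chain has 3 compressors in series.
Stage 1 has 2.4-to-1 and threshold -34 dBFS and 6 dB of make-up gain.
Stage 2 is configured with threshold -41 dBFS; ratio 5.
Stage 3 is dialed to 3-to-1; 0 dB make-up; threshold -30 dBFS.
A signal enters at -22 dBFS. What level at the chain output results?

-37.4 dBFS

Stage 1: -22 dBFS is 12 dB over -34 dBFS; at 2.4:1 that becomes 5 dB over, giving -29 dBFS; +6 dB make-up → -23 dBFS.
Stage 2: 18 dB above -41 dBFS, reduced 5:1 to 3.6 dB above → -37.4 dBFS.
Stage 3: -37.4 dBFS ≤ -30 dBFS, so stage 3 doesn't engage; output -37.4 dBFS.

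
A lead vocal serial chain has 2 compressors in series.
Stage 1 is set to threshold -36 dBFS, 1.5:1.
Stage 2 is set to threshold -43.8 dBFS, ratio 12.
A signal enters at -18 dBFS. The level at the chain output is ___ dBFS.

-42.15 dBFS

Stage 1: overshoot 18 dB → 18/1.5 = 12 dB → -24 dBFS.
Stage 2: 19.8 dB above -43.8 dBFS, reduced 12:1 to 1.65 dB above → -42.15 dBFS.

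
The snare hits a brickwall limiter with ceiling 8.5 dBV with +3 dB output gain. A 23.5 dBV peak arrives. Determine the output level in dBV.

11.5 dBV

At ∞:1, everything above 8.5 dBV is held at the ceiling.
Output gain then adds 3 dB: 8.5 + 3 = 11.5 dBV.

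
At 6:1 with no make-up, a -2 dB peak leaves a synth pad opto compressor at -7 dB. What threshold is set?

Gain reduction = -2 − (-7) = 5 dB; output overshoot = GR / (R − 1) = 5 / 5 = 1 dB.
Threshold = output − output overshoot = -7 − 1 = -8 dB.

-8 dB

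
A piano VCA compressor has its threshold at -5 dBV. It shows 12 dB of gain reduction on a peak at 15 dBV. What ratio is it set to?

Input overshoot = 15 − (-5) = 20 dB.
Output overshoot = 20 − 12 = 8 dB.
Ratio = input overshoot / output overshoot = 20 / 8 = 2.5.

2.5:1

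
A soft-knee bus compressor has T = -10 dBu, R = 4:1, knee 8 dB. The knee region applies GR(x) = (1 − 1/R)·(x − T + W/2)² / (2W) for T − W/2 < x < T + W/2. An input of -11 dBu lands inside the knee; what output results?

-11.421875 dBu

x − T + W/2 = -11 − (-10) + 4 = 3.
GR = (1 − 1/4) × 3² / 16 = 0.75 × 9 / 16 = 0.421875 dB.
Output = -11 − 0.421875 = -11.421875 dBu.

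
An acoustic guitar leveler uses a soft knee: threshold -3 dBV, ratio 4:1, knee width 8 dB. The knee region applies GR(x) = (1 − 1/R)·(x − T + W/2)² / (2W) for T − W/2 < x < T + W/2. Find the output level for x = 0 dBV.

x − T + W/2 = 0 − (-3) + 4 = 7.
GR = (1 − 1/4) × 7² / 16 = 0.75 × 49 / 16 = 2.296875 dB.
Output = 0 − 2.296875 = -2.296875 dBV.

-2.296875 dBV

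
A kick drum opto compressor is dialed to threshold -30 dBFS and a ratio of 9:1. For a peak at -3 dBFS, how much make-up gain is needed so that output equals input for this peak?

24 dB

The peak compresses to -30 + 27/9 = -27 dBFS.
To reach -3 dBFS requires -3 − (-27) = 24 dB of make-up.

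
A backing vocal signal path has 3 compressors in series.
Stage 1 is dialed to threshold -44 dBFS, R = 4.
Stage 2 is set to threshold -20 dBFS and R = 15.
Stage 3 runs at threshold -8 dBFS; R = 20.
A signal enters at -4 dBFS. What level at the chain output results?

-34 dBFS

Stage 1: 40 dB above -44 dBFS, reduced 4:1 to 10 dB above → -34 dBFS.
Stage 2: -34 dBFS ≤ -20 dBFS, so stage 2 doesn't engage; output -34 dBFS.
Stage 3: -34 dBFS ≤ -8 dBFS, so stage 3 doesn't engage; output -34 dBFS.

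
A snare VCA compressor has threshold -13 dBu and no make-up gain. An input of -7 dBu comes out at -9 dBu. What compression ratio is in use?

1.5:1

Input overshoot = -7 − (-13) = 6 dB; output overshoot = -9 − (-13) = 4 dB.
Ratio = 6 / 4 = 1.5.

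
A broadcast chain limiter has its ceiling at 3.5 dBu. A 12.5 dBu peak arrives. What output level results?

A brickwall limiter is an ∞:1 compressor: any input above the ceiling is clamped to 3.5 dBu.

3.5 dBu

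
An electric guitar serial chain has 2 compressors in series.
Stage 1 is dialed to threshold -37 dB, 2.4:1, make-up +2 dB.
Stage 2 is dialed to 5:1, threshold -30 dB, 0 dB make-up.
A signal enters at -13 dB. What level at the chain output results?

Stage 1: 24 dB above -37 dB, reduced 2.4:1 to 10 dB above → -27 dB; +2 dB make-up → -25 dB.
Stage 2: overshoot 5 dB → 5/5 = 1 dB → -29 dB.

-29 dB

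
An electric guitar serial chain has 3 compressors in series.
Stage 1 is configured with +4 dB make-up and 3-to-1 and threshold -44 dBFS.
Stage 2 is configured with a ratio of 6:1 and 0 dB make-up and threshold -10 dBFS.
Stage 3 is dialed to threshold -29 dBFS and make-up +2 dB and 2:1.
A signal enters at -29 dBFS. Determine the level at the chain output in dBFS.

-33 dBFS

Stage 1: overshoot 15 dB → 15/3 = 5 dB → -39 dBFS; +4 dB make-up → -35 dBFS.
Stage 2: below threshold (-35 ≤ -10); passes unchanged; output -35 dBFS.
Stage 3: below threshold (-35 ≤ -29); passes unchanged; make-up brings it to -33 dBFS.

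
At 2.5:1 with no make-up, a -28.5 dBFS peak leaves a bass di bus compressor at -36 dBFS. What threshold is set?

Input is 12.5 dB above T (since output overshoot × R = input overshoot: (-36 − T)·2.5 = -28.5 − T gives T = -41 dBFS).
Check: -41 + (-28.5 − (-41))/2.5 = -41 + 5 = -36 dBFS. ✓

-41 dBFS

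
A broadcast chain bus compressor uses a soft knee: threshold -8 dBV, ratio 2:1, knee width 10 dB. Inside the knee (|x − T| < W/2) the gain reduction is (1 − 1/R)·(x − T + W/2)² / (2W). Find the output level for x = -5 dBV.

-6.6 dBV

x − T + W/2 = -5 − (-8) + 5 = 8.
GR = (1 − 1/2) × 8² / 20 = 0.5 × 64 / 20 = 1.6 dB.
Output = -5 − 1.6 = -6.6 dBV.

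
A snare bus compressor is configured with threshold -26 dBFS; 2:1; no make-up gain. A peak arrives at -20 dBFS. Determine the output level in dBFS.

The input is 6 dB above the -26 dBFS threshold.
The 6 dB excess becomes 3 dB after 2:1 reduction.
Output = -26 + 3 = -23 dBFS.

-23 dBFS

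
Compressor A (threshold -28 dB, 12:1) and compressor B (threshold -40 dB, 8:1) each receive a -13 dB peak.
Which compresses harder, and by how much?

B, by 9.875 dB

A: GR = 15 − 15/12 = 13.75 dB.
B: GR = 27 − 27/8 = 23.625 dB.
B applies 9.875 dB more gain reduction.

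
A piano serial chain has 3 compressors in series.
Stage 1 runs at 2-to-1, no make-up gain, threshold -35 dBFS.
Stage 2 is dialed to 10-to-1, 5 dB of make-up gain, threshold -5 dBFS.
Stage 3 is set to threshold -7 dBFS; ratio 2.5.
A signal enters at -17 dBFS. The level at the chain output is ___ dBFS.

-21 dBFS

Stage 1: overshoot 18 dB → 18/2 = 9 dB → -26 dBFS.
Stage 2: -26 dBFS ≤ -5 dBFS, so stage 2 doesn't engage; make-up brings it to -21 dBFS.
Stage 3: -21 dBFS is at or below the -7 dBFS threshold — no compression; output -21 dBFS.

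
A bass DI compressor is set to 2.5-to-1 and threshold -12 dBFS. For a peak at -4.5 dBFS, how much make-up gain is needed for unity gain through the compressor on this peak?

Without make-up, output = threshold + overshoot/2.5 = -12 + 3 = -9 dBFS.
Gap to target: 4.5 dB.

4.5 dB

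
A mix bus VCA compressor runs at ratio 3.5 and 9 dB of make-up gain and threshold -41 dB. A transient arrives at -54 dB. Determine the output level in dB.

-54 dB is 13 dB below the -41 dB threshold, so no gain reduction is applied.
Make-up gain adds 9 dB: -54 + 9 = -45 dB.

-45 dB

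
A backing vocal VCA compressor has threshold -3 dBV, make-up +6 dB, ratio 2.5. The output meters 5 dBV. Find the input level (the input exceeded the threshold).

Remove make-up: 5 − 6 = -1 dBV.
The compressed level sits -1 − (-3) = 2 dB over threshold.
Input overshoot = R × output overshoot = 5 dB → input = -3 + 5 = 2 dBV.

2 dBV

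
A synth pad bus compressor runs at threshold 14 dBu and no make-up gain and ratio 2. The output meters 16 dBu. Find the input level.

18 dBu

The compressed level sits 16 − 14 = 2 dB over threshold.
Undo the ratio: input overshoot = 2 × 2 = 4 dB, giving input = 18 dBu.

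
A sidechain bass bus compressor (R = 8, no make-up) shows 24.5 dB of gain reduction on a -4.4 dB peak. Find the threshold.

Input is 28 dB above T (since output overshoot × R = input overshoot: (-28.9 − T)·8 = -4.4 − T gives T = -32.4 dB).
Check: -32.4 + (-4.4 − (-32.4))/8 = -32.4 + 3.5 = -28.9 dB. ✓

-32.4 dB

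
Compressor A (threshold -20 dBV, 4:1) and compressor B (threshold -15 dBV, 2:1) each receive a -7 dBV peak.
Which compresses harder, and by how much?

A, by 5.75 dB

A: 13 dB over, compressed to 3.25 dB over, so 9.75 dB of GR.
B: 8 dB over, compressed to 4 dB over, so 4 dB of GR.
A reduces 5.75 dB more.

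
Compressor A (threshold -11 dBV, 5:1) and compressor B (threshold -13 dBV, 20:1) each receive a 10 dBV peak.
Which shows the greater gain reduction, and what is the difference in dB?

B, by 5.05 dB

A: 21 dB over, compressed to 4.2 dB over, so 16.8 dB of GR.
B: 23 dB over, compressed to 1.15 dB over, so 21.85 dB of GR.
Difference: 5.05 dB in favour of B.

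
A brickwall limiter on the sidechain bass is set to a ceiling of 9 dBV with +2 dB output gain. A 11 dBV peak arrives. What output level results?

11 dBV

The limiter clamps the peak to its 9 dBV ceiling.
Output gain then adds 2 dB: 9 + 2 = 11 dBV.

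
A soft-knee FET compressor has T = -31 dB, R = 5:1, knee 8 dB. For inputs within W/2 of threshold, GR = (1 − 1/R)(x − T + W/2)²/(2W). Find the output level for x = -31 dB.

x − T + W/2 = -31 − (-31) + 4 = 4.
GR = (1 − 1/5) × 4² / 16 = 0.8 × 16 / 16 = 0.8 dB.
Output = -31 − 0.8 = -31.8 dB.

-31.8 dB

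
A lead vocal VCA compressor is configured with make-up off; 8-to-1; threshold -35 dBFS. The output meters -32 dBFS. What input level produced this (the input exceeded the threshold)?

The compressed level sits -32 − (-35) = 3 dB over threshold.
Input overshoot = R × output overshoot = 24 dB → input = -35 + 24 = -11 dBFS.

-11 dBFS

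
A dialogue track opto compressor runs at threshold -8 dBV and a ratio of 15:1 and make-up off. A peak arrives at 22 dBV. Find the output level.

-6 dBV

Overshoot: 22 − (-8) = 30 dB.
The 30 dB excess becomes 2 dB after 15:1 reduction.
Output = -8 + 2 = -6 dBV.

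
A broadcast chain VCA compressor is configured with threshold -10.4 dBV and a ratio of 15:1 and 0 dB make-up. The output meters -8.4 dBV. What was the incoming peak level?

Post-compression overshoot = -8.4 − (-10.4) = 2 dB.
Input overshoot = R × output overshoot = 30 dB → input = -10.4 + 30 = 19.6 dBV.

19.6 dBV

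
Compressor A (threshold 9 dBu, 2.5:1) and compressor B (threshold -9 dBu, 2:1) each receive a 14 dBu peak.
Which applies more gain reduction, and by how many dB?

B, by 8.5 dB

A: GR = 5 − 5/2.5 = 3 dB.
B: GR = 23 − 23/2 = 11.5 dB.
B applies 8.5 dB more gain reduction.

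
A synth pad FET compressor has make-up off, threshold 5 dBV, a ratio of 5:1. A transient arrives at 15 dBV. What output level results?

7 dBV

Overshoot: 15 − 5 = 10 dB.
5:1 compression reduces that to 10/5 = 2 dB over.
That puts the output at 7 dBV.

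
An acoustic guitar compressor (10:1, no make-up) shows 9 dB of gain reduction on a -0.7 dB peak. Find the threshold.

-10.7 dB

Input is 10 dB above T (since output overshoot × R = input overshoot: (-9.7 − T)·10 = -0.7 − T gives T = -10.7 dB).
Check: -10.7 + (-0.7 − (-10.7))/10 = -10.7 + 1 = -9.7 dB. ✓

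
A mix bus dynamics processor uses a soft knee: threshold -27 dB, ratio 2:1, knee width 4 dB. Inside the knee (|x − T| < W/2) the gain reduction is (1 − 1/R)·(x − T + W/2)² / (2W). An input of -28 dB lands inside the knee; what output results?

x − T + W/2 = -28 − (-27) + 2 = 1.
GR = (1 − 1/2) × 1² / 8 = 0.5 × 1 / 8 = 0.0625 dB.
Output = -28 − 0.0625 = -28.0625 dB.

-28.0625 dB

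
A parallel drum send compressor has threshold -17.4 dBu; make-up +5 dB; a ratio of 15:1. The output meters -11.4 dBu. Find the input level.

Remove make-up: -11.4 − 5 = -16.4 dBu.
The compressed level sits -16.4 − (-17.4) = 1 dB over threshold.
Undo the ratio: input overshoot = 1 × 15 = 15 dB, giving input = -2.4 dBu.

-2.4 dBu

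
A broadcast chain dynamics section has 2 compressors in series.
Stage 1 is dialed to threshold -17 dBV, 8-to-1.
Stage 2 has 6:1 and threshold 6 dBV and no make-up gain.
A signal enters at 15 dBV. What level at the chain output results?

Stage 1: overshoot 32 dB → 32/8 = 4 dB → -13 dBV.
Stage 2: -13 dBV ≤ 6 dBV, so stage 2 doesn't engage; output -13 dBV.

-13 dBV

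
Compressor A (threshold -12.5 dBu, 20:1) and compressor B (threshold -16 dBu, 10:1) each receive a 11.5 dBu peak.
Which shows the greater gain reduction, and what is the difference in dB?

B, by 1.95 dB

A: overshoot 24 dB → output overshoot 1.2 dB → GR 22.8 dB.
B: overshoot 27.5 dB → output overshoot 2.75 dB → GR 24.75 dB.
B reduces 1.95 dB more.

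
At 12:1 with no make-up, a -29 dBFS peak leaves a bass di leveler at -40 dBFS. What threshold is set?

Let T be the threshold. Output overshoot = (input overshoot)/R, so -40 − T = (-29 − T)/12.
12·(-40 − T) = -29 − T → 11·T = -480 − (-29) = -451.
T = -451/11 = -41 dBFS.

-41 dBFS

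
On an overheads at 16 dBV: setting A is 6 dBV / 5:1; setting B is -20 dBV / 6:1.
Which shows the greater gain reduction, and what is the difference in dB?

B, by 22 dB

A: GR = 10 − 10/5 = 8 dB.
B: GR = 36 − 36/6 = 30 dB.
B applies 22 dB more gain reduction.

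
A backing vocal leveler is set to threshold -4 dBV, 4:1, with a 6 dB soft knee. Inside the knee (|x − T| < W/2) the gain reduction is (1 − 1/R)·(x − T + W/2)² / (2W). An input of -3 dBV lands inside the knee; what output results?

-4 dBV

x − T + W/2 = -3 − (-4) + 3 = 4.
GR = (1 − 1/4) × 4² / 12 = 0.75 × 16 / 12 = 1 dB.
Output = -3 − 1 = -4 dBV.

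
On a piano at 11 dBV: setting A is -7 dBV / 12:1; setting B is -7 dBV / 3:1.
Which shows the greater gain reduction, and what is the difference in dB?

A, by 4.5 dB

A: 18 dB over, compressed to 1.5 dB over, so 16.5 dB of GR.
B: 18 dB over, compressed to 6 dB over, so 12 dB of GR.
A reduces 4.5 dB more.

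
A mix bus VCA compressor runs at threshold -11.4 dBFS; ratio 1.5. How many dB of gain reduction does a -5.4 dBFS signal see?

2 dB

Overshoot = -5.4 − (-11.4) = 6 dB.
A 1.5:1 ratio leaves 4 dB of that excess.
Gain reduction = 6 − 4 = 2 dB.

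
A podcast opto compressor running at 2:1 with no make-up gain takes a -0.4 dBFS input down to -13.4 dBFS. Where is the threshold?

-26.4 dBFS

Input is 26 dB above T (since output overshoot × R = input overshoot: (-13.4 − T)·2 = -0.4 − T gives T = -26.4 dBFS).
Check: -26.4 + (-0.4 − (-26.4))/2 = -26.4 + 13 = -13.4 dBFS. ✓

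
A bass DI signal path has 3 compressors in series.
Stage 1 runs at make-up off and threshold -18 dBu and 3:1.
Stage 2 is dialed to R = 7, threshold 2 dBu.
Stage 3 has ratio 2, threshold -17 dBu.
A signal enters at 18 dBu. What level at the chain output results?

-11.5 dBu

Stage 1: overshoot 36 dB → 36/3 = 12 dB → -6 dBu.
Stage 2: below threshold (-6 ≤ 2); passes unchanged; output -6 dBu.
Stage 3: -6 dBu is 11 dB over -17 dBu; at 2:1 that becomes 5.5 dB over, giving -11.5 dBu.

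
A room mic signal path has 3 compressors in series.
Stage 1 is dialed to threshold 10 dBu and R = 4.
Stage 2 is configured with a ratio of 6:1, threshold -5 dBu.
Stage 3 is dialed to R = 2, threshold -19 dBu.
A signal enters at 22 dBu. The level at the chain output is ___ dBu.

Stage 1: overshoot 12 dB → 12/4 = 3 dB → 13 dBu.
Stage 2: overshoot 18 dB → 18/6 = 3 dB → -2 dBu.
Stage 3: 17 dB above -19 dBu, reduced 2:1 to 8.5 dB above → -10.5 dBu.

-10.5 dBu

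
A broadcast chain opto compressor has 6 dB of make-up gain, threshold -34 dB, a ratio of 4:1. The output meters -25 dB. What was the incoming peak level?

-22 dB

Remove make-up: -25 − 6 = -31 dB.
That's 3 dB above the -34 dB threshold.
Undo the ratio: input overshoot = 3 × 4 = 12 dB, giving input = -22 dB.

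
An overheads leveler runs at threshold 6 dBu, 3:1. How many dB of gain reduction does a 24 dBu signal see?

24 dBu exceeds the threshold by 18 dB.
After 3:1 compression the overshoot becomes 18/3 = 6 dB.
GR = overshoot in − overshoot out = 18 − 6 = 12 dB.

12 dB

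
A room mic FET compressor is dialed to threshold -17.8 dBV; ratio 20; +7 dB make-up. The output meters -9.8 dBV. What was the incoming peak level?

2.2 dBV

Before make-up, the level was -9.8 − 7 = -16.8 dBV.
The compressed level sits -16.8 − (-17.8) = 1 dB over threshold.
Before 20:1 compression the overshoot was 1 × 20 = 20 dB, so input = -17.8 + 20 = 2.2 dBV.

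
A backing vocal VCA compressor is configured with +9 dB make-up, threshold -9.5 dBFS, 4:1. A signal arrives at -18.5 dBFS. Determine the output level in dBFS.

-9.5 dBFS

-18.5 dBFS is 9 dB below the -9.5 dBFS threshold, so no gain reduction is applied.
Make-up gain adds 9 dB: -18.5 + 9 = -9.5 dBFS.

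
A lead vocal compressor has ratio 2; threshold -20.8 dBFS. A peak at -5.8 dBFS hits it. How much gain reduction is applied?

7.5 dB

Overshoot = -5.8 − (-20.8) = 15 dB.
After 2:1 compression the overshoot becomes 15/2 = 7.5 dB.
Gain reduction = 15 − 7.5 = 7.5 dB.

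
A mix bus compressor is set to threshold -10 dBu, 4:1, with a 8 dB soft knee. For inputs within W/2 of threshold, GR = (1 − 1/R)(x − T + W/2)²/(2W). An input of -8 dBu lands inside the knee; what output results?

-9.6875 dBu

x − T + W/2 = -8 − (-10) + 4 = 6.
GR = (1 − 1/4) × 6² / 16 = 0.75 × 36 / 16 = 1.6875 dB.
Output = -8 − 1.6875 = -9.6875 dBu.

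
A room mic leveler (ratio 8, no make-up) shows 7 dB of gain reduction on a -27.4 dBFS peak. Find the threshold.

-35.4 dBFS

Let T be the threshold. Output overshoot = (input overshoot)/R, so -34.4 − T = (-27.4 − T)/8.
8·(-34.4 − T) = -27.4 − T → 7·T = -275.2 − (-27.4) = -247.8.
T = -247.8/7 = -35.4 dBFS.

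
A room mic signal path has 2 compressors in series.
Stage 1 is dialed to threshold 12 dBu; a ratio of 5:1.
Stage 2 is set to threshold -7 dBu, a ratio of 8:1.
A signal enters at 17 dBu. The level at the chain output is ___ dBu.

-4.5 dBu

Stage 1: overshoot 5 dB → 5/5 = 1 dB → 13 dBu.
Stage 2: overshoot 20 dB → 20/8 = 2.5 dB → -4.5 dBu.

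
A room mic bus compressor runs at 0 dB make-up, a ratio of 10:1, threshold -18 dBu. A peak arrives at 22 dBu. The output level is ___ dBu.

The input is 40 dB above the -18 dBu threshold.
The 40 dB excess becomes 4 dB after 10:1 reduction.
That puts the output at -14 dBu.

-14 dBu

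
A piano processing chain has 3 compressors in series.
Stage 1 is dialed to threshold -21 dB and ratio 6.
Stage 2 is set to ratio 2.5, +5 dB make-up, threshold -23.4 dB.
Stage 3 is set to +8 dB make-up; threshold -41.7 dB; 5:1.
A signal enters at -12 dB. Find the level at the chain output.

Stage 1: overshoot 9 dB → 9/6 = 1.5 dB → -19.5 dB.
Stage 2: 3.9 dB above -23.4 dB, reduced 2.5:1 to 1.56 dB above → -21.84 dB; +5 dB make-up → -16.84 dB.
Stage 3: overshoot 24.86 dB → 24.86/5 = 4.972 dB → -36.728 dB; +8 dB make-up → -28.728 dB.

-28.728 dB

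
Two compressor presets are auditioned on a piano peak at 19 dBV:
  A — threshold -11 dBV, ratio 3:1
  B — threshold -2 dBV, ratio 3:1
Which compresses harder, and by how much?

A: 30 dB over, compressed to 10 dB over, so 20 dB of GR.
B: 21 dB over, compressed to 7 dB over, so 14 dB of GR.
A reduces 6 dB more.

A, by 6 dB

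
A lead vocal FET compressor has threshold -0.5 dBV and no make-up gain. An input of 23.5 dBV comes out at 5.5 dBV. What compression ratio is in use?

Input overshoot = 23.5 − (-0.5) = 24 dB; output overshoot = 5.5 − (-0.5) = 6 dB.
Ratio = 24 / 6 = 4.

4:1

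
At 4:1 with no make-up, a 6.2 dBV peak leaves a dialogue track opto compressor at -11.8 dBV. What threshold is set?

Let T be the threshold. Output overshoot = (input overshoot)/R, so -11.8 − T = (6.2 − T)/4.
4·(-11.8 − T) = 6.2 − T → 3·T = -47.2 − 6.2 = -53.4.
T = -53.4/3 = -17.8 dBV.

-17.8 dBV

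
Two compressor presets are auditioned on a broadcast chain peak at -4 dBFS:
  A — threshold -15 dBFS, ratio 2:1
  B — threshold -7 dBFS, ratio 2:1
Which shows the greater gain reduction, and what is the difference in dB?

A, by 4 dB

A: overshoot 11 dB → output overshoot 5.5 dB → GR 5.5 dB.
B: overshoot 3 dB → output overshoot 1.5 dB → GR 1.5 dB.
Difference: 4 dB in favour of A.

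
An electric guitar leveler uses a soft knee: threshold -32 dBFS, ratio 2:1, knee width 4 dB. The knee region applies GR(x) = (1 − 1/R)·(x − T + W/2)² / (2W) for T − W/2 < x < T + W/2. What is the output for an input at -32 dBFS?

x − T + W/2 = -32 − (-32) + 2 = 2.
GR = (1 − 1/2) × 2² / 8 = 0.5 × 4 / 8 = 0.25 dB.
Output = -32 − 0.25 = -32.25 dBFS.

-32.25 dBFS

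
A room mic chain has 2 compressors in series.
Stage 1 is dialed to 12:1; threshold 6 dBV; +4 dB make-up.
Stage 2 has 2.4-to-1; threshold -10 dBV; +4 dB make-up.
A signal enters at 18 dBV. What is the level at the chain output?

Stage 1: 18 dBV is 12 dB over 6 dBV; at 12:1 that becomes 1 dB over, giving 7 dBV; +4 dB make-up → 11 dBV.
Stage 2: overshoot 21 dB → 21/2.4 = 8.75 dB → -1.25 dBV; +4 dB make-up → 2.75 dBV.

2.75 dBV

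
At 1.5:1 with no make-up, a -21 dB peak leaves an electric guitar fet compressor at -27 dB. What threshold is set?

-39 dB

Gain reduction = -21 − (-27) = 6 dB; output overshoot = GR / (R − 1) = 6 / 0.5 = 12 dB.
Threshold = output − output overshoot = -27 − 12 = -39 dB.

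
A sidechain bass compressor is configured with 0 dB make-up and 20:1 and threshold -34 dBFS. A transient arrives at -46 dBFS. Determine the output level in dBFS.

-46 dBFS is 12 dB below the -34 dBFS threshold, so no gain reduction is applied.
Output = input = -46 dBFS.

-46 dBFS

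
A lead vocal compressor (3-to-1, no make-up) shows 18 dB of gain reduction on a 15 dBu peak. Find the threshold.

Input is 27 dB above T (since output overshoot × R = input overshoot: (-3 − T)·3 = 15 − T gives T = -12 dBu).
Check: -12 + (15 − (-12))/3 = -12 + 9 = -3 dBu. ✓

-12 dBu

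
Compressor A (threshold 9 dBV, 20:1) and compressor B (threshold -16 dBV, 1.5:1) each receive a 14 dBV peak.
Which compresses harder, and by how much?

B, by 5.25 dB

A: GR = 5 − 5/20 = 4.75 dB.
B: GR = 30 − 30/1.5 = 10 dB.
B applies 5.25 dB more gain reduction.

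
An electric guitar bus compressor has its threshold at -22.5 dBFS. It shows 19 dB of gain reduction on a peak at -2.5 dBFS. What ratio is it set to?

20:1

Input overshoot = -2.5 − (-22.5) = 20 dB.
Output overshoot = 20 − 19 = 1 dB.
Ratio = input overshoot / output overshoot = 20 / 1 = 20.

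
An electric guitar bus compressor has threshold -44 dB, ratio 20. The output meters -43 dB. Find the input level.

That's 1 dB above the -44 dB threshold.
Undo the ratio: input overshoot = 1 × 20 = 20 dB, giving input = -24 dB.

-24 dB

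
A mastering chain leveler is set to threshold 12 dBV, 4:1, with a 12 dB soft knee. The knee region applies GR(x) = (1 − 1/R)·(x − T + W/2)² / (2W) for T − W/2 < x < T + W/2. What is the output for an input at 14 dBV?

x − T + W/2 = 14 − 12 + 6 = 8.
GR = (1 − 1/4) × 8² / 24 = 0.75 × 64 / 24 = 2 dB.
Output = 14 − 2 = 12 dBV.

12 dBV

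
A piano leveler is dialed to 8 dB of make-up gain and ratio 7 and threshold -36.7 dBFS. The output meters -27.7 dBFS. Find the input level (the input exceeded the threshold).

Stripping the +8 dB make-up gives -35.7 dBFS at the gain stage.
The compressed level sits -35.7 − (-36.7) = 1 dB over threshold.
Input overshoot = R × output overshoot = 7 dB → input = -36.7 + 7 = -29.7 dBFS.

-29.7 dBFS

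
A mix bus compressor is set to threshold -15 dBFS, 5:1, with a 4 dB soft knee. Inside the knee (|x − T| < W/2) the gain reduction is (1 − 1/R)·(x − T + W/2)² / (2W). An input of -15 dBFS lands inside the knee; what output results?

x − T + W/2 = -15 − (-15) + 2 = 2.
GR = (1 − 1/5) × 2² / 8 = 0.8 × 4 / 8 = 0.4 dB.
Output = -15 − 0.4 = -15.4 dBFS.

-15.4 dBFS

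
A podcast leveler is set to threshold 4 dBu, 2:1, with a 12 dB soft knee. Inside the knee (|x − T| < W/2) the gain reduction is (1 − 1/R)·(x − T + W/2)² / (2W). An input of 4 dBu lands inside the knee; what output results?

x − T + W/2 = 4 − 4 + 6 = 6.
GR = (1 − 1/2) × 6² / 24 = 0.5 × 36 / 24 = 0.75 dB.
Output = 4 − 0.75 = 3.25 dBu.

3.25 dBu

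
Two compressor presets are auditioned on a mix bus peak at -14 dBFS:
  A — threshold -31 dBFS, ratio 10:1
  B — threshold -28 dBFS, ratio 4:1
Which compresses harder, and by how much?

A: overshoot 17 dB → output overshoot 1.7 dB → GR 15.3 dB.
B: overshoot 14 dB → output overshoot 3.5 dB → GR 10.5 dB.
A applies 4.8 dB more gain reduction.

A, by 4.8 dB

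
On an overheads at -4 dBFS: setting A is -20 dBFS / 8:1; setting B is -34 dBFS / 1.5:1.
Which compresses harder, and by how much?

A, by 4 dB

A: GR = 16 − 16/8 = 14 dB.
B: GR = 30 − 30/1.5 = 10 dB.
Difference: 4 dB in favour of A.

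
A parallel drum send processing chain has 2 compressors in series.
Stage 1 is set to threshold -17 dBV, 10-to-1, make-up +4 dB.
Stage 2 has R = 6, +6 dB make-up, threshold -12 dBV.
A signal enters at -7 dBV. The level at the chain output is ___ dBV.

Stage 1: overshoot 10 dB → 10/10 = 1 dB → -16 dBV; +4 dB make-up → -12 dBV.
Stage 2: -12 dBV ≤ -12 dBV, so stage 2 doesn't engage; make-up brings it to -6 dBV.

-6 dBV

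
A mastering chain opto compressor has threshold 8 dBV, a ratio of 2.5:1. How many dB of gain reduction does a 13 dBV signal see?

3 dB

Overshoot = 13 − 8 = 5 dB.
A 2.5:1 ratio leaves 2 dB of that excess.
So the signal is attenuated by 5 − 2 = 3 dB.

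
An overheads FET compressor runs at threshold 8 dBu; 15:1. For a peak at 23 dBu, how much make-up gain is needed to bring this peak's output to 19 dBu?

10 dB

Without make-up, output = threshold + overshoot/15 = 8 + 1 = 9 dBu.
Gap to target: 10 dB.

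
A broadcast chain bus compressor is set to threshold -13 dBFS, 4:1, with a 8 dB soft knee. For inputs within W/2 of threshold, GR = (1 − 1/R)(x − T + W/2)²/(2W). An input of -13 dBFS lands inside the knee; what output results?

x − T + W/2 = -13 − (-13) + 4 = 4.
GR = (1 − 1/4) × 4² / 16 = 0.75 × 16 / 16 = 0.75 dB.
Output = -13 − 0.75 = -13.75 dBFS.

-13.75 dBFS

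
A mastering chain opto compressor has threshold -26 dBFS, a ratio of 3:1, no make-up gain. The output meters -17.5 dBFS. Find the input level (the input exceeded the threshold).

The compressed level sits -17.5 − (-26) = 8.5 dB over threshold.
Before 3:1 compression the overshoot was 8.5 × 3 = 25.5 dB, so input = -26 + 25.5 = -0.5 dBFS.

-0.5 dBFS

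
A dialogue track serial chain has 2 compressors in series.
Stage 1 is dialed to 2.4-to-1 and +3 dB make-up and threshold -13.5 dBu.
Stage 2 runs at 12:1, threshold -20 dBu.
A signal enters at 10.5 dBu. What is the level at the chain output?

-18.375 dBu

Stage 1: 24 dB above -13.5 dBu, reduced 2.4:1 to 10 dB above → -3.5 dBu; +3 dB make-up → -0.5 dBu.
Stage 2: overshoot 19.5 dB → 19.5/12 = 1.625 dB → -18.375 dBu.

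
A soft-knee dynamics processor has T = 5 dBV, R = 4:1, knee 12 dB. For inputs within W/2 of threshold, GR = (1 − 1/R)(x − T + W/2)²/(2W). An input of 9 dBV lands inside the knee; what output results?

x − T + W/2 = 9 − 5 + 6 = 10.
GR = (1 − 1/4) × 10² / 24 = 0.75 × 100 / 24 = 3.125 dB.
Output = 9 − 3.125 = 5.875 dBV.

5.875 dBV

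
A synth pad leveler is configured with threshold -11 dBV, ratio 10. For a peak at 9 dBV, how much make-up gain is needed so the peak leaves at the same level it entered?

The peak compresses to -11 + 20/10 = -9 dBV.
To reach 9 dBV requires 9 − (-9) = 18 dB of make-up.

18 dB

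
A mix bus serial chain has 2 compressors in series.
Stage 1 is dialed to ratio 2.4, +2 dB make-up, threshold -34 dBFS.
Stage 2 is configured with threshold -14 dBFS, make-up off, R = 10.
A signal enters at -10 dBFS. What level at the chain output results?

Stage 1: 24 dB above -34 dBFS, reduced 2.4:1 to 10 dB above → -24 dBFS; +2 dB make-up → -22 dBFS.
Stage 2: -22 dBFS is at or below the -14 dBFS threshold — no compression; output -22 dBFS.

-22 dBFS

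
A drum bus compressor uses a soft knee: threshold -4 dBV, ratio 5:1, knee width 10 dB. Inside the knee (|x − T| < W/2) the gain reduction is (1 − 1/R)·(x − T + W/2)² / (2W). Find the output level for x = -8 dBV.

-8.04 dBV

x − T + W/2 = -8 − (-4) + 5 = 1.
GR = (1 − 1/5) × 1² / 20 = 0.8 × 1 / 20 = 0.04 dB.
Output = -8 − 0.04 = -8.04 dBV.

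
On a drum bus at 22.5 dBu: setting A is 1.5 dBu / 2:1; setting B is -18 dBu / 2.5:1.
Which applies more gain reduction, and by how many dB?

A: overshoot 21 dB → output overshoot 10.5 dB → GR 10.5 dB.
B: overshoot 40.5 dB → output overshoot 16.2 dB → GR 24.3 dB.
B reduces 13.8 dB more.

B, by 13.8 dB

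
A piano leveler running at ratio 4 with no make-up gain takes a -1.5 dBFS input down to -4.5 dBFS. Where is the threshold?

Let T be the threshold. Output overshoot = (input overshoot)/R, so -4.5 − T = (-1.5 − T)/4.
4·(-4.5 − T) = -1.5 − T → 3·T = -18 − (-1.5) = -16.5.
T = -16.5/3 = -5.5 dBFS.

-5.5 dBFS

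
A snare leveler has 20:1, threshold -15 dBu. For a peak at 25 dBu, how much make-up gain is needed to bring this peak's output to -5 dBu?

Without make-up, output = threshold + overshoot/20 = -15 + 2 = -13 dBu.
Gap to target: 8 dB.

8 dB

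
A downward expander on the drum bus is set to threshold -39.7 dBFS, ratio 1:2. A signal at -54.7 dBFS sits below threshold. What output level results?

The input is 15 dB below the -39.7 dBFS threshold.
A 1:2 expander multiplies undershoot by 2: 15 × 2 = 30 dB below threshold.
Output = -39.7 − 30 = -69.7 dBFS.

-69.7 dBFS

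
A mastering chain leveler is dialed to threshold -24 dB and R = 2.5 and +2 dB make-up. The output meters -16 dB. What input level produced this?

Remove make-up: -16 − 2 = -18 dB.
That's 6 dB above the -24 dB threshold.
Before 2.5:1 compression the overshoot was 6 × 2.5 = 15 dB, so input = -24 + 15 = -9 dB.

-9 dB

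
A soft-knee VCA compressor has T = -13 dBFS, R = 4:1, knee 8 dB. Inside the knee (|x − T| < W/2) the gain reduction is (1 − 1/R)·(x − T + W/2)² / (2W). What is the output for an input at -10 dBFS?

-12.296875 dBFS

x − T + W/2 = -10 − (-13) + 4 = 7.
GR = (1 − 1/4) × 7² / 16 = 0.75 × 49 / 16 = 2.296875 dB.
Output = -10 − 2.296875 = -12.296875 dBFS.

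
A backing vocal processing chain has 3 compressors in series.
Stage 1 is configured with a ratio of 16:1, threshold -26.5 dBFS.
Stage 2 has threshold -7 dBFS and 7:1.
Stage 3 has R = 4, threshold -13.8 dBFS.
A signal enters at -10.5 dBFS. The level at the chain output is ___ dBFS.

-25.5 dBFS

Stage 1: -10.5 dBFS is 16 dB over -26.5 dBFS; at 16:1 that becomes 1 dB over, giving -25.5 dBFS.
Stage 2: -25.5 dBFS is at or below the -7 dBFS threshold — no compression; output -25.5 dBFS.
Stage 3: -25.5 dBFS ≤ -13.8 dBFS, so stage 3 doesn't engage; output -25.5 dBFS.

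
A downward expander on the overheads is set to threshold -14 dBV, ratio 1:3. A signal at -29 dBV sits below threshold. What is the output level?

Undershoot = (-14) − (-29) = 15 dB.
At 1:3, that expands to 45 dB under threshold.
Output = -14 − 45 = -59 dBV.

-59 dBV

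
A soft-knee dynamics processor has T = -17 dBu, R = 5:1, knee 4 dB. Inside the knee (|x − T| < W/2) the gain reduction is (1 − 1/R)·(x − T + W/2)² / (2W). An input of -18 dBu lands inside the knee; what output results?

x − T + W/2 = -18 − (-17) + 2 = 1.
GR = (1 − 1/5) × 1² / 8 = 0.8 × 1 / 8 = 0.1 dB.
Output = -18 − 0.1 = -18.1 dBu.

-18.1 dBu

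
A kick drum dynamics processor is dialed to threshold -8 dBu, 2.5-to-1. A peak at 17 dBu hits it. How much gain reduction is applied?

17 dBu exceeds the threshold by 25 dB.
A 2.5:1 ratio leaves 10 dB of that excess.
Gain reduction = 25 − 10 = 15 dB.

15 dB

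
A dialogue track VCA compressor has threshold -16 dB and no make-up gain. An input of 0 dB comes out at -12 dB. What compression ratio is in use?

4:1

Input overshoot = 0 − (-16) = 16 dB; output overshoot = -12 − (-16) = 4 dB.
Ratio = 16 / 4 = 4.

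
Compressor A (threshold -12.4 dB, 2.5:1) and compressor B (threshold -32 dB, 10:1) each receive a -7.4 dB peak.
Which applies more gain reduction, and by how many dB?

A: 5 dB over, compressed to 2 dB over, so 3 dB of GR.
B: 24.6 dB over, compressed to 2.46 dB over, so 22.14 dB of GR.
B reduces 19.14 dB more.

B, by 19.14 dB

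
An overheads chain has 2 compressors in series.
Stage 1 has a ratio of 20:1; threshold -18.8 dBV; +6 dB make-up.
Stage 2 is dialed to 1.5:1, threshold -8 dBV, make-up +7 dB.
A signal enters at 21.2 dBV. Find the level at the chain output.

Stage 1: 21.2 dBV is 40 dB over -18.8 dBV; at 20:1 that becomes 2 dB over, giving -16.8 dBV; +6 dB make-up → -10.8 dBV.
Stage 2: -10.8 dBV ≤ -8 dBV, so stage 2 doesn't engage; make-up brings it to -3.8 dBV.

-3.8 dBV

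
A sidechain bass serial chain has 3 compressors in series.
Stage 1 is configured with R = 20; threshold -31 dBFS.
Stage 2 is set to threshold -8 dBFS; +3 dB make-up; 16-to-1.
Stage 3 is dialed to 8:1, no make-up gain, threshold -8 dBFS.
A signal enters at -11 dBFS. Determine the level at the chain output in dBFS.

Stage 1: 20 dB above -31 dBFS, reduced 20:1 to 1 dB above → -30 dBFS.
Stage 2: -30 dBFS ≤ -8 dBFS, so stage 2 doesn't engage; make-up brings it to -27 dBFS.
Stage 3: -27 dBFS ≤ -8 dBFS, so stage 3 doesn't engage; output -27 dBFS.

-27 dBFS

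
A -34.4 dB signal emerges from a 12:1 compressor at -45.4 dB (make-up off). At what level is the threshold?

Gain reduction = -34.4 − (-45.4) = 11 dB; output overshoot = GR / (R − 1) = 11 / 11 = 1 dB.
Threshold = output − output overshoot = -45.4 − 1 = -46.4 dB.

-46.4 dB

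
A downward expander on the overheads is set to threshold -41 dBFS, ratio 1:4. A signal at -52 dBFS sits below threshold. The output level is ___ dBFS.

Below threshold, a 1:4 expander applies gain = (4−1)×(T − x) of attenuation.
(4−1) × 11 = 33 dB, so output = -52 − 33 = -85 dBFS.

-85 dBFS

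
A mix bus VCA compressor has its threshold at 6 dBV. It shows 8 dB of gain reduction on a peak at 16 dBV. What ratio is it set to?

Input overshoot = 16 − 6 = 10 dB.
Output overshoot = 10 − 8 = 2 dB.
Ratio = input overshoot / output overshoot = 10 / 2 = 5.

5:1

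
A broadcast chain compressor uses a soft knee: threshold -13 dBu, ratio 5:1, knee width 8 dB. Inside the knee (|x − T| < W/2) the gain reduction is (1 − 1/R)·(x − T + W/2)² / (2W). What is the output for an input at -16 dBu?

x − T + W/2 = -16 − (-13) + 4 = 1.
GR = (1 − 1/5) × 1² / 16 = 0.8 × 1 / 16 = 0.05 dB.
Output = -16 − 0.05 = -16.05 dBu.

-16.05 dBu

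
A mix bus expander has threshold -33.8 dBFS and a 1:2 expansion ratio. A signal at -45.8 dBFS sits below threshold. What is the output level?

-57.8 dBFS

Undershoot = (-33.8) − (-45.8) = 12 dB.
At 1:2, that expands to 24 dB under threshold.
Output = -33.8 − 24 = -57.8 dBFS.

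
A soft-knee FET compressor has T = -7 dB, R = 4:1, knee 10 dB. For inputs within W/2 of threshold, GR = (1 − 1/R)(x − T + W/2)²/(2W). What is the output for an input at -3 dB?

-6.0375 dB

x − T + W/2 = -3 − (-7) + 5 = 9.
GR = (1 − 1/4) × 9² / 20 = 0.75 × 81 / 20 = 3.0375 dB.
Output = -3 − 3.0375 = -6.0375 dB.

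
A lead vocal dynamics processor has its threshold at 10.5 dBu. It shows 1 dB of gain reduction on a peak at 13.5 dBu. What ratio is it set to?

1.5:1

Input overshoot = 13.5 − 10.5 = 3 dB.
Output overshoot = 3 − 1 = 2 dB.
Ratio = input overshoot / output overshoot = 3 / 2 = 1.5.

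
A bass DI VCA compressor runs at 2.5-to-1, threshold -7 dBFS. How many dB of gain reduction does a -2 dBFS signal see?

3 dB

Overshoot = -2 − (-7) = 5 dB.
A 2.5:1 ratio leaves 2 dB of that excess.
So the signal is attenuated by 5 − 2 = 3 dB.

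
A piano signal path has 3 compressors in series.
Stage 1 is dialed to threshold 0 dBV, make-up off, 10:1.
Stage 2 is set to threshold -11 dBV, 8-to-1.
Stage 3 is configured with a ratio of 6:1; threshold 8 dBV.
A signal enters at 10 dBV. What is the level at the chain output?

Stage 1: 10 dB above 0 dBV, reduced 10:1 to 1 dB above → 1 dBV.
Stage 2: 1 dBV is 12 dB over -11 dBV; at 8:1 that becomes 1.5 dB over, giving -9.5 dBV.
Stage 3: below threshold (-9.5 ≤ 8); passes unchanged; output -9.5 dBV.

-9.5 dBV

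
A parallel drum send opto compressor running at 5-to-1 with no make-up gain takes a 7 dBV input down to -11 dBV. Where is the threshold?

Gain reduction = 7 − (-11) = 18 dB; output overshoot = GR / (R − 1) = 18 / 4 = 4.5 dB.
Threshold = output − output overshoot = -11 − 4.5 = -15.5 dBV.

-15.5 dBV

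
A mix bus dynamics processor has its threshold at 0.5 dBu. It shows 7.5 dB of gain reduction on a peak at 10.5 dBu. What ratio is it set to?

Input overshoot = 10.5 − 0.5 = 10 dB.
Output overshoot = 10 − 7.5 = 2.5 dB.
Ratio = input overshoot / output overshoot = 10 / 2.5 = 4.

4:1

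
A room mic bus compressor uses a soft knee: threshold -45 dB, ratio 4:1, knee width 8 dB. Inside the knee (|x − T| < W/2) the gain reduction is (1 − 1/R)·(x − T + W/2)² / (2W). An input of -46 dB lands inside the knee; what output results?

-46.421875 dB

x − T + W/2 = -46 − (-45) + 4 = 3.
GR = (1 − 1/4) × 3² / 16 = 0.75 × 9 / 16 = 0.421875 dB.
Output = -46 − 0.421875 = -46.421875 dB.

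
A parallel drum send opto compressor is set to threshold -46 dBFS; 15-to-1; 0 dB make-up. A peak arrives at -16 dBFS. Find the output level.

-44 dBFS

Overshoot: -16 − (-46) = 30 dB.
The 30 dB excess becomes 2 dB after 15:1 reduction.
That puts the output at -44 dBFS.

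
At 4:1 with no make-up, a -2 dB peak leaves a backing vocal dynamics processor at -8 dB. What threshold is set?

Input is 8 dB above T (since output overshoot × R = input overshoot: (-8 − T)·4 = -2 − T gives T = -10 dB).
Check: -10 + (-2 − (-10))/4 = -10 + 2 = -8 dB. ✓

-10 dB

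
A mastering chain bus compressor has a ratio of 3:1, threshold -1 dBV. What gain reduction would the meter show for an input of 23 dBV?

16 dB

Overshoot = 23 − (-1) = 24 dB.
A 3:1 ratio leaves 8 dB of that excess.
Gain reduction = 24 − 8 = 16 dB.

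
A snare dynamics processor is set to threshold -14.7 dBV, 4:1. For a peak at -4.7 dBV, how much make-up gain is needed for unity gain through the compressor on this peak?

7.5 dB

Overshoot 10 dB → 10/4 = 2.5 dB after compression, so the compressed level is -14.7 + 2.5 = -12.2 dBV.
Make-up = target − compressed = -4.7 − (-12.2) = 7.5 dB.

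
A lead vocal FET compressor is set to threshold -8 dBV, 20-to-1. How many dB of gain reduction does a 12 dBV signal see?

19 dB

12 dBV exceeds the threshold by 20 dB.
At 20:1, output sits 20/20 = 1 dB above threshold.
Gain reduction = 20 − 1 = 19 dB.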